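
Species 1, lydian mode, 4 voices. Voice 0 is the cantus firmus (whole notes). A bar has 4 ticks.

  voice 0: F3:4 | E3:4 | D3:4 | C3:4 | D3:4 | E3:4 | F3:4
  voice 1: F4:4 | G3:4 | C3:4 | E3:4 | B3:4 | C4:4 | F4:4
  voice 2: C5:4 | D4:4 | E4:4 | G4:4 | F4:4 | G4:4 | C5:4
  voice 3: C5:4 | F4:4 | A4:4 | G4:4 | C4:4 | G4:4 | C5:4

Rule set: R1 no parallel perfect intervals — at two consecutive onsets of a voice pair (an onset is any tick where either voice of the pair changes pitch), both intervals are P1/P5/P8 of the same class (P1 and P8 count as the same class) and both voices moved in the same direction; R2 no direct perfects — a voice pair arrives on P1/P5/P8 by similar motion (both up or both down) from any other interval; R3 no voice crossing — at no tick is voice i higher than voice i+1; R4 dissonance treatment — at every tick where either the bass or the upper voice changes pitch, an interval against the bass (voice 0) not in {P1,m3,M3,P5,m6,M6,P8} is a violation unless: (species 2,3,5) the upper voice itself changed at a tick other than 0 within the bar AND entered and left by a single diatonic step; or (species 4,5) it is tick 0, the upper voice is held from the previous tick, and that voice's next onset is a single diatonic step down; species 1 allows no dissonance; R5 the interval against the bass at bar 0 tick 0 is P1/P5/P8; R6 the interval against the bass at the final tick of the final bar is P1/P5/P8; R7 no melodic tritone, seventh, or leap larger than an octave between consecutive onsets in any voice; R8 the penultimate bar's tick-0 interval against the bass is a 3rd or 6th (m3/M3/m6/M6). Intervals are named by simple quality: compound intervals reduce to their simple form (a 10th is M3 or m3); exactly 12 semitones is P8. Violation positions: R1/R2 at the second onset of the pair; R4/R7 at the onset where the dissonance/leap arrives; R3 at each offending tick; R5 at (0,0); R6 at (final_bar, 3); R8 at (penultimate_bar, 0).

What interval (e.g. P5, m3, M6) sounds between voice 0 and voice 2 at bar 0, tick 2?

P5

voice 0=F3 voice 2=C5 -> P5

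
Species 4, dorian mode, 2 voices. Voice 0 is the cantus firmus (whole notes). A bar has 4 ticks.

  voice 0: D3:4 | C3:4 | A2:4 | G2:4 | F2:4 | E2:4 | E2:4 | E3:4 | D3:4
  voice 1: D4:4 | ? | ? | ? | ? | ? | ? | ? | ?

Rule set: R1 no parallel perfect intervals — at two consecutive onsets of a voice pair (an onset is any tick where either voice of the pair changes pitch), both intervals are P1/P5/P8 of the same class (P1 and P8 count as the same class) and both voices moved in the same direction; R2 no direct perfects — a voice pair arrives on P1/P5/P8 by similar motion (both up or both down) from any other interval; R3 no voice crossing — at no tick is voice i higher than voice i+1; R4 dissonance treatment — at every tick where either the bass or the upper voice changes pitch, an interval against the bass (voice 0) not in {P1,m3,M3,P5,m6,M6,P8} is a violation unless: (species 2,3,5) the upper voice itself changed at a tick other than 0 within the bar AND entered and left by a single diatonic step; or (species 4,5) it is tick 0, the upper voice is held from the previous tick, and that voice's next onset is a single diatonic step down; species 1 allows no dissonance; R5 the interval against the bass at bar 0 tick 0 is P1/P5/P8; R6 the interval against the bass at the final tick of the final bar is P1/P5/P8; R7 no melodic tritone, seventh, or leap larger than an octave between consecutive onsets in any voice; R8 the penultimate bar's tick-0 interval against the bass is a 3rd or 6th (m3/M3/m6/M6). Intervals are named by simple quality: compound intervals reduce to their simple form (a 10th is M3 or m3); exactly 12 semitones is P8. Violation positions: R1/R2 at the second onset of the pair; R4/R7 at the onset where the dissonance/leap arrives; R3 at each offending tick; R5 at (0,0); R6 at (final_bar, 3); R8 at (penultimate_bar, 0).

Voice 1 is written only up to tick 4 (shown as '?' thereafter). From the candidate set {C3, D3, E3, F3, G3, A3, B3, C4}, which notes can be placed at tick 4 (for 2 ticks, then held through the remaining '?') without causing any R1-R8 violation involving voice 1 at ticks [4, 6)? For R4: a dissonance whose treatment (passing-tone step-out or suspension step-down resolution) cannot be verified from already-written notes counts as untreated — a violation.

{A3}

C3: violates R1,R7
D3: violates R4
E3: violates R7
F3: violates R4
G3: violates R2
A3: legal
B3: violates R4
C4: violates R1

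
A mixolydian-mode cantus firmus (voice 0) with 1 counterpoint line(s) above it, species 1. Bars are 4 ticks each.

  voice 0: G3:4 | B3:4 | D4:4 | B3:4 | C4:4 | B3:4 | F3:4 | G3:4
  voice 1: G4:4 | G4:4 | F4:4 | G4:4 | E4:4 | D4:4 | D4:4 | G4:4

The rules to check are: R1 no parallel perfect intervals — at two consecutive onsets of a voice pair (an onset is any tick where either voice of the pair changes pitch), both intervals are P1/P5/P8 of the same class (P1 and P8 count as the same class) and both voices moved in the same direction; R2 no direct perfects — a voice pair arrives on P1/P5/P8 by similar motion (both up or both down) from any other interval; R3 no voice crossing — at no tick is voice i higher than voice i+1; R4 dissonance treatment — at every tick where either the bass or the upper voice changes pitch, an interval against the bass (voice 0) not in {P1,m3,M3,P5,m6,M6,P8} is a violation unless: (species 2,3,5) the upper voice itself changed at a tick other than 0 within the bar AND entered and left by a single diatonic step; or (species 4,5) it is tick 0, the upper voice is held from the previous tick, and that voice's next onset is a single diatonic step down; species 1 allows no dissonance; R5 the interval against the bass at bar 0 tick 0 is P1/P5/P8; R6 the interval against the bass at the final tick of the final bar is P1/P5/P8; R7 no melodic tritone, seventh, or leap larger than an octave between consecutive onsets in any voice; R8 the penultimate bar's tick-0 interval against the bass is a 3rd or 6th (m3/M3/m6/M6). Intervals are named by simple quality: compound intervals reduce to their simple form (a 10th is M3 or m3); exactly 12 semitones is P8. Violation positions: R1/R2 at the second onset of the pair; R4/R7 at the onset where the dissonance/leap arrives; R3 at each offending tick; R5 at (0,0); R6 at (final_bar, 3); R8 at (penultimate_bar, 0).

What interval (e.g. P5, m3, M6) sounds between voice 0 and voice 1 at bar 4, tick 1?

voice 0=C4 voice 1=E4 -> M3

M3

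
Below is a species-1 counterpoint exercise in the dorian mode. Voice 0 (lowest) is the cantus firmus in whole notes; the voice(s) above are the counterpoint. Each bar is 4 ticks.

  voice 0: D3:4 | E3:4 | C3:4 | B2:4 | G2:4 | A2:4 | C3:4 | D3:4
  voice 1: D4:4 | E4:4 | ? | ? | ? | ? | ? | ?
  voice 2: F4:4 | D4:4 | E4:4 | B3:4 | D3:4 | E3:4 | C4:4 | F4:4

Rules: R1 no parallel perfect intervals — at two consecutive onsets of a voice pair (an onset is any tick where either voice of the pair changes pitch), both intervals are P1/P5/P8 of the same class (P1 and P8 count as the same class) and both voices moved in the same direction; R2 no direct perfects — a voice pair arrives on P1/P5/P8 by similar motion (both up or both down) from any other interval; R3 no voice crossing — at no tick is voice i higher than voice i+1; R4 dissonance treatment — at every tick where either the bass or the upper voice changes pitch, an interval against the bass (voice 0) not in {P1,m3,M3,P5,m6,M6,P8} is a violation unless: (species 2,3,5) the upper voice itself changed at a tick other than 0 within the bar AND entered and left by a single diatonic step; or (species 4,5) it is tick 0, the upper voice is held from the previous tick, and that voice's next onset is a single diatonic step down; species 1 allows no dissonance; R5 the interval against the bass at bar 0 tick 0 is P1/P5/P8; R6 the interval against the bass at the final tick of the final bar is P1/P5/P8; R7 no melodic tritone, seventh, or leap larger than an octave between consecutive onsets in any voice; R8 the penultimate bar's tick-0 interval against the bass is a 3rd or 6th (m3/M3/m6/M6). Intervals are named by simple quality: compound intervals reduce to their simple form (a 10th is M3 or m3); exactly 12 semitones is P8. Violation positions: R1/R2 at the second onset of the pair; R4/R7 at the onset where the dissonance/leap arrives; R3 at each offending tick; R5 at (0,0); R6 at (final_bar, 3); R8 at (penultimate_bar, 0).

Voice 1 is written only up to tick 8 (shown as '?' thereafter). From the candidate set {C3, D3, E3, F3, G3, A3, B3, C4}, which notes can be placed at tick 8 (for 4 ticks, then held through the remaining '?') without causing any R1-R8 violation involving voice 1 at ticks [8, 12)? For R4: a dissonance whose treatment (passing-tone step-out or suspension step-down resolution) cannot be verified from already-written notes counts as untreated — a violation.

C3: violates R1,R7
D3: violates R4,R7
E3: legal
F3: violates R4,R7
G3: violates R2
A3: legal
B3: violates R4
C4: violates R1

{A3, E3}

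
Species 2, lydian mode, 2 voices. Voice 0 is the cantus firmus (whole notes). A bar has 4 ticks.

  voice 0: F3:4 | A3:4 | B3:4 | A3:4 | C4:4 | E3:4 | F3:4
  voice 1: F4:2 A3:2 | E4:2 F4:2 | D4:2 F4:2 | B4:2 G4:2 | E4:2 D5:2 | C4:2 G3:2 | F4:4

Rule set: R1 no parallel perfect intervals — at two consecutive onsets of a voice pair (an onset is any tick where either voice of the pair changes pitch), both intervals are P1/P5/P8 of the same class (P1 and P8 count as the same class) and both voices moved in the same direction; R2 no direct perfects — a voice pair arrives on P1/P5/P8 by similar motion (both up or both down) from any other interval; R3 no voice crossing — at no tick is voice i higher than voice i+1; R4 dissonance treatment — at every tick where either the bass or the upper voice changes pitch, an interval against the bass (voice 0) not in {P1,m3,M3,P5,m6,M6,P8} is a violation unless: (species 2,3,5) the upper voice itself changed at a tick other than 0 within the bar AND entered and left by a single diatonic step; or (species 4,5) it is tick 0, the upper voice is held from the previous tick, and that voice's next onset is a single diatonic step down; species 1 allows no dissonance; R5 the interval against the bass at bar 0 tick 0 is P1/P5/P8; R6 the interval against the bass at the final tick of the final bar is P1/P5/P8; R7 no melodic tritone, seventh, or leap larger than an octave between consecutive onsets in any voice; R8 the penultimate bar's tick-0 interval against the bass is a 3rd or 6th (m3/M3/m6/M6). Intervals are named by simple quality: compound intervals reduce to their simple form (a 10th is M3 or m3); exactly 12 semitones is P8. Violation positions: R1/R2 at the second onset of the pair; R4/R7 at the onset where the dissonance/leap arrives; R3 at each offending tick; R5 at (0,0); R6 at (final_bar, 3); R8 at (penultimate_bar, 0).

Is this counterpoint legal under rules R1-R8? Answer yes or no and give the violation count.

bar 0: v0=F3 v1=F4 (P8)
bar 1: v0=A3 v1=E4 (P5)
bar 2: v0=B3 v1=D4 (m3)
bar 3: v0=A3 v1=B4 (M2)
bar 4: v0=C4 v1=E4 (M3)
bar 5: v0=E3 v1=C4 (m6)
bar 6: v0=F3 v1=F4 (P8)
  R2 @ bar1.0: F3/A3 M3 -> A3/E4 P5 similar
  R4 @ bar2.2: B3/F4 TT untreated
  R4 @ bar3.0: A3/B4 M2 untreated
  R7 @ bar3.0: F4->B4 leap 6st
  R4 @ bar3.2: A3/G4 m7 untreated
  R4 @ bar4.2: C4/D5 M2 untreated
  R7 @ bar4.2: E4->D5 leap 10st
  R7 @ bar5.0: D5->C4 leap 14st
  R2 @ bar6.0: E3/G3 m3 -> F3/F4 P8 similar
  R7 @ bar6.0: G3->F4 leap 10st

No (10 violations)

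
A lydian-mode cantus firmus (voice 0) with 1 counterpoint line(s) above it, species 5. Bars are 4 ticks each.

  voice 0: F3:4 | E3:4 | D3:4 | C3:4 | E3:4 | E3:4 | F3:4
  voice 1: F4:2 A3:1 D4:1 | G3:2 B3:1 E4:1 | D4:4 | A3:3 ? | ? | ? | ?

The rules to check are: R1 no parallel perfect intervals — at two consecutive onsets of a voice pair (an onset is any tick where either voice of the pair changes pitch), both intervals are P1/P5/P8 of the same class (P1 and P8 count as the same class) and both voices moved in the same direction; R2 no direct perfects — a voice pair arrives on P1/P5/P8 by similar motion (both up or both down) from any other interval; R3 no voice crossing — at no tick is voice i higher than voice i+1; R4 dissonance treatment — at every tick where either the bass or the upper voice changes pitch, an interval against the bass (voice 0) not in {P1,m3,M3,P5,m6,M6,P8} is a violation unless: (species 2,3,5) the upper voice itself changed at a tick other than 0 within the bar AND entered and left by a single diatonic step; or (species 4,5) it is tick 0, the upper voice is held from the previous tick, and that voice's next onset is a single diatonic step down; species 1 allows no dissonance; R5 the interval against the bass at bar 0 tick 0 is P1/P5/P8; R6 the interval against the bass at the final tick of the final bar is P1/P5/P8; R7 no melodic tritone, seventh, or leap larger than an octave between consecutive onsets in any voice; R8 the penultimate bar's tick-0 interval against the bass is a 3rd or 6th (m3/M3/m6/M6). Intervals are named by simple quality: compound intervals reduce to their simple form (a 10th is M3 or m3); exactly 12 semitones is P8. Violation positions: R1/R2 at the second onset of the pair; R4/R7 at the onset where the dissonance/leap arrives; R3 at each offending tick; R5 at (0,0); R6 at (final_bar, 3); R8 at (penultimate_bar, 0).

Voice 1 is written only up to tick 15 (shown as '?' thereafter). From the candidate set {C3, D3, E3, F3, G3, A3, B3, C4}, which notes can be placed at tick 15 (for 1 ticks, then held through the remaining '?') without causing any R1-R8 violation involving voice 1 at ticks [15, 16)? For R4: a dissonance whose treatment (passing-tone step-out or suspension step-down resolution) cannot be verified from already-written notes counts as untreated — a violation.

{A3, C3, C4, E3, G3}

C3: legal
D3: violates R4
E3: legal
F3: violates R4
G3: legal
A3: legal
B3: violates R4
C4: legal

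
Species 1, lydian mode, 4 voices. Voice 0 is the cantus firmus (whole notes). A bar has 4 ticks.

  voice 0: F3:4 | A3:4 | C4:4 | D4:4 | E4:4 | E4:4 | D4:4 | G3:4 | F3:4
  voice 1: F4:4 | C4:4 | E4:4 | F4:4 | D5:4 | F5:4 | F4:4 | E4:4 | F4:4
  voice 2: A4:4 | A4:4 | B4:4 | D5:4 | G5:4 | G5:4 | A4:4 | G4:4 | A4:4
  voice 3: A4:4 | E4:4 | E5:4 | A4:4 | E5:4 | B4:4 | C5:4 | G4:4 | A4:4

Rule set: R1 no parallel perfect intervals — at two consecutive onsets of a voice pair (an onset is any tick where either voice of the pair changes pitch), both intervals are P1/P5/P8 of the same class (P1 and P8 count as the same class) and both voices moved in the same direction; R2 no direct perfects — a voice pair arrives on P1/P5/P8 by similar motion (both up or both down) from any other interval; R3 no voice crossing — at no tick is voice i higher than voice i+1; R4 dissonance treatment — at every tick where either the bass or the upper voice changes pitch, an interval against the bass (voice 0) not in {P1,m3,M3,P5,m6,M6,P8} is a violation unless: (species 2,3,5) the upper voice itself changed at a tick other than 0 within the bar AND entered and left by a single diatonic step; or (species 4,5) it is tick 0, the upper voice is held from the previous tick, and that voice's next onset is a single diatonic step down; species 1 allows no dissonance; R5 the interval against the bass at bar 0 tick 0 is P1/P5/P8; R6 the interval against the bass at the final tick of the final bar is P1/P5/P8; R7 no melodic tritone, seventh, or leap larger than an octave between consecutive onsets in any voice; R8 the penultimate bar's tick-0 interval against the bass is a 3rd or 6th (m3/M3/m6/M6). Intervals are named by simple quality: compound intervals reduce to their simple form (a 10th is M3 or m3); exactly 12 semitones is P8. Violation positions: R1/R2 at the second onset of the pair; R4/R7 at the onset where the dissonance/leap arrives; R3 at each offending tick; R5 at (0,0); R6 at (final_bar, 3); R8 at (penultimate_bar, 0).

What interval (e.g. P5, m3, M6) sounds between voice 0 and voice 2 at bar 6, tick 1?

voice 0=D4 voice 2=A4 -> P5

P5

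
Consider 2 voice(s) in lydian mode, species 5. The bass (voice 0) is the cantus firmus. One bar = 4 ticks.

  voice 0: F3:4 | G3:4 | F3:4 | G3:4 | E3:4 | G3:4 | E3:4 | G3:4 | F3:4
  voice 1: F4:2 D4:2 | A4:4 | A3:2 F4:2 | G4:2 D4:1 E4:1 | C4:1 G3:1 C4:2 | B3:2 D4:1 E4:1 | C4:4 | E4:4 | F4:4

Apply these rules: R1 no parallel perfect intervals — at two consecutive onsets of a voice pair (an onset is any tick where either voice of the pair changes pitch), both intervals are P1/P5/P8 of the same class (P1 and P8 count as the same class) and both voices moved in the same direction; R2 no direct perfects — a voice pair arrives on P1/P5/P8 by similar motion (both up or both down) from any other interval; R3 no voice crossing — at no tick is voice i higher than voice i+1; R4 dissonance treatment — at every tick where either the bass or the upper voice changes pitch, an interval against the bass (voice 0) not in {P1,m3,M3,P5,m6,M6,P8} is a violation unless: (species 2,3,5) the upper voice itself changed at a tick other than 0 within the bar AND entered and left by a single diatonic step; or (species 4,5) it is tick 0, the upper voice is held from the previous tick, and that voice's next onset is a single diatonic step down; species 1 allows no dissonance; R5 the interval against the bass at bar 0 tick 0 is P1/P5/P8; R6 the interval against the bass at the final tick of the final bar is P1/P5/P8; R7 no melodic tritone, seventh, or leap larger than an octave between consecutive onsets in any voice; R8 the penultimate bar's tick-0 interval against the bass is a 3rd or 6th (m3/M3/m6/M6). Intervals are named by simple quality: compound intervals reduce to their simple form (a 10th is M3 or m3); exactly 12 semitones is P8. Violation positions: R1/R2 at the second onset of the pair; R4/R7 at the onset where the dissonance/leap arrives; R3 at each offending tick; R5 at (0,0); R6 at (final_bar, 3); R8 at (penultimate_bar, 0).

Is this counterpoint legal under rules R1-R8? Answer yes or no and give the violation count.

No (2 violations)

bar 0: v0=F3 v1=F4 (P8)
bar 1: v0=G3 v1=A4 (M2)
bar 2: v0=F3 v1=A3 (M3)
bar 3: v0=G3 v1=G4 (P8)
bar 4: v0=E3 v1=C4 (m6)
bar 5: v0=G3 v1=B3 (M3)
bar 6: v0=E3 v1=C4 (m6)
bar 7: v0=G3 v1=E4 (M6)
bar 8: v0=F3 v1=F4 (P8)
  R4 @ bar1.0: G3/A4 M2 untreated
  R1 @ bar3.0: F3/F4 P8 -> G3/G4 P8 similar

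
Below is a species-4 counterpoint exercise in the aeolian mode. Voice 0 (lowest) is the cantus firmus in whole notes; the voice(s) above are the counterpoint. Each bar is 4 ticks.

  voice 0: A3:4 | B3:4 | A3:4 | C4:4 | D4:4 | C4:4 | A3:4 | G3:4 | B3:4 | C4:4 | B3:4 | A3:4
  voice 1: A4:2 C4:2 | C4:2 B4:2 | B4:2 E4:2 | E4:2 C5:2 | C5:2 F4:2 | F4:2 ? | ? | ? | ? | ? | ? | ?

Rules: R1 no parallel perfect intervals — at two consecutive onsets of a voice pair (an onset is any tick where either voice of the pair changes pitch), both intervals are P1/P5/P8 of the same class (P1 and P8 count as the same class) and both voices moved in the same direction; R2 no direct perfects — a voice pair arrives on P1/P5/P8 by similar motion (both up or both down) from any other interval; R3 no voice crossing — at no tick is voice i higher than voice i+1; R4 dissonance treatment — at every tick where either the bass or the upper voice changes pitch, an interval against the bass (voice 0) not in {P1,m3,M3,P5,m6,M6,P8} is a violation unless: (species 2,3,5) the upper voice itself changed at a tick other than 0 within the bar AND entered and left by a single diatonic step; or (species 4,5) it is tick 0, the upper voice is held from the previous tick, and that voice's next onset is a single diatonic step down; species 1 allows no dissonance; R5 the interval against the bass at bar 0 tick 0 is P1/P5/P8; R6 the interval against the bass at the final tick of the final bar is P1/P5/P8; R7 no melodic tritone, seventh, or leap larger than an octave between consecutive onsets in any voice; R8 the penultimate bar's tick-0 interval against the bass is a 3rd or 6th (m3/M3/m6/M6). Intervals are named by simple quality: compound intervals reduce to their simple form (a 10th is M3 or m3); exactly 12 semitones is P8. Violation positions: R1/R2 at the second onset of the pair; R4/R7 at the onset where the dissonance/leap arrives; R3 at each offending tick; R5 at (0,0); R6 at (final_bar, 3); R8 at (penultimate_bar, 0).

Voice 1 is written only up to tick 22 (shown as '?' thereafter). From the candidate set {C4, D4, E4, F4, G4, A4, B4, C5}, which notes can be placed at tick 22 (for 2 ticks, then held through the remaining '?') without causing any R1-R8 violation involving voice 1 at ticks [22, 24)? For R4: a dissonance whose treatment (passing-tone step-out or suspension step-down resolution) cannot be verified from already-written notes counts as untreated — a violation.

C4: legal
D4: violates R4
E4: legal
F4: legal
G4: legal
A4: legal
B4: violates R4,R7
C5: legal

{A4, C4, C5, E4, F4, G4}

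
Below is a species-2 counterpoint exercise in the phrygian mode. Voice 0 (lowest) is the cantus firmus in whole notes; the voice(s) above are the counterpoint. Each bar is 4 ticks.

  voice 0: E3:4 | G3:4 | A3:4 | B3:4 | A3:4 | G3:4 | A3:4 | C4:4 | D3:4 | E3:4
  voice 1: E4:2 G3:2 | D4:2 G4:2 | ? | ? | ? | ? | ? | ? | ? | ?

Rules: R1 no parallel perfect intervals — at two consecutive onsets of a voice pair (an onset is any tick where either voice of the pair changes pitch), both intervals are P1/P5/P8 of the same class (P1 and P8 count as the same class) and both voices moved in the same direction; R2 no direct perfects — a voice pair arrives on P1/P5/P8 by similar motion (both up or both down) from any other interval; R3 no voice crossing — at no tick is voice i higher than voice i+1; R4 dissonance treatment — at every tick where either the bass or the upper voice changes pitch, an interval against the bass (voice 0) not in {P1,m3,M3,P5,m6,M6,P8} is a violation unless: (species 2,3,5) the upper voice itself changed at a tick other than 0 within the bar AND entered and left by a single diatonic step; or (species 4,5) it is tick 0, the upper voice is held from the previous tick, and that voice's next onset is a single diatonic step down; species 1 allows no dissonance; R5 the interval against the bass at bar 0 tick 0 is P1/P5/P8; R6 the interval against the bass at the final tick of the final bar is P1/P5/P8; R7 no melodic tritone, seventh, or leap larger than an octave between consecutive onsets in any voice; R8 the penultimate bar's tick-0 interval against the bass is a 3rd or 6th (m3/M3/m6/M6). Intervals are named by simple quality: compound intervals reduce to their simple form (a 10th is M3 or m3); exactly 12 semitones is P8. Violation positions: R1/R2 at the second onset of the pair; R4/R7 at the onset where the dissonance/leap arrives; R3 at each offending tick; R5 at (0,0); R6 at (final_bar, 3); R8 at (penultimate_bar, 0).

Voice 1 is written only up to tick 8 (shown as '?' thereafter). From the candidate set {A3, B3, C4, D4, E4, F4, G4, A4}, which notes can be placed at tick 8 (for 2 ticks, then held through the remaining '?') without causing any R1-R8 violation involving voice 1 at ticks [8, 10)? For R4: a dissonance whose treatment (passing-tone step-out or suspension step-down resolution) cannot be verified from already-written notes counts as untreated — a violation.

{C4, E4, F4}

A3: violates R7
B3: violates R4
C4: legal
D4: violates R4
E4: legal
F4: legal
G4: violates R4
A4: violates R1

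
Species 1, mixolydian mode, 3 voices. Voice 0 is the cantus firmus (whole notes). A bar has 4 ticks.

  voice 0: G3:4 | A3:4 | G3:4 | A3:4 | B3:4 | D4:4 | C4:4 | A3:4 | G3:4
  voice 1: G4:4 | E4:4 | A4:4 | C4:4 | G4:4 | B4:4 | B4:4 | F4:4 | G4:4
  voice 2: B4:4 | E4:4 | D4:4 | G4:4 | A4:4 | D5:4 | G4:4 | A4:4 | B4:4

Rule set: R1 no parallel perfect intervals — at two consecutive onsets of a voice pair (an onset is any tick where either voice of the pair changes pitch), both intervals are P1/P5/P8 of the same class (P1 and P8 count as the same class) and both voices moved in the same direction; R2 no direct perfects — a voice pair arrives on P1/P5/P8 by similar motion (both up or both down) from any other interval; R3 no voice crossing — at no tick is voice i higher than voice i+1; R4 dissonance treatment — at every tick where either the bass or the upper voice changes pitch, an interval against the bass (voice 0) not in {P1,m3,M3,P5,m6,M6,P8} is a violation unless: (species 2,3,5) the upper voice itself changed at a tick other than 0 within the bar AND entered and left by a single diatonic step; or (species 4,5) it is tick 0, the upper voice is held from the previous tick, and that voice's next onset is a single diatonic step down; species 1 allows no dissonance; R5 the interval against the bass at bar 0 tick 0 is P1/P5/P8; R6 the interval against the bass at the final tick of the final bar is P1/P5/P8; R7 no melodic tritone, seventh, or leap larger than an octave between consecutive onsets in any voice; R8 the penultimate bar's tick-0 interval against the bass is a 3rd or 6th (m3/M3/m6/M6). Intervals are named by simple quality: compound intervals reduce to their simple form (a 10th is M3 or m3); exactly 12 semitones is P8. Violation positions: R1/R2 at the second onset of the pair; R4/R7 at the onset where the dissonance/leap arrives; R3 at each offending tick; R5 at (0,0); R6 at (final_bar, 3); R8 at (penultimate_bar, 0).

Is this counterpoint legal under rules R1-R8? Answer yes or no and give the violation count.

No (20 violations)

bar 0: v0=G3 v1=G4 v2=B4 (M3)
bar 1: v0=A3 v1=E4 v2=E4 (P5)
bar 2: v0=G3 v1=A4 v2=D4 (P5)
bar 3: v0=A3 v1=C4 v2=G4 (m7)
bar 4: v0=B3 v1=G4 v2=A4 (m7)
bar 5: v0=D4 v1=B4 v2=D5 (P8)
bar 6: v0=C4 v1=B4 v2=G4 (P5)
bar 7: v0=A3 v1=F4 v2=A4 (P8)
bar 8: v0=G3 v1=G4 v2=B4 (M3)
  R5 @ bar0.0: opens on M3
  R2 @ bar1.0: G4/B4 M3 -> E4/E4 P1 similar
  R1 @ bar2.0: A3/E4 P5 -> G3/D4 P5 similar
  R3 @ bar2.0: A4 above D4
  R4 @ bar2.0: G3/A4 M2 untreated
  R3 @ bar2.1: A4 above D4
  R3 @ bar2.2: A4 above D4
  R3 @ bar2.3: A4 above D4
  R4 @ bar3.0: A3/G4 m7 untreated
  R4 @ bar4.0: B3/A4 m7 untreated
  R2 @ bar5.0: B3/A4 m7 -> D4/D5 P8 similar
  R2 @ bar6.0: D4/D5 P8 -> C4/G4 P5 similar
  R3 @ bar6.0: B4 above G4
  R4 @ bar6.0: C4/B4 M7 untreated
  R3 @ bar6.1: B4 above G4
  R3 @ bar6.2: B4 above G4
  R3 @ bar6.3: B4 above G4
  R7 @ bar7.0: B4->F4 leap 6st
  R8 @ bar7.0: penult P8 not 3rd/6th
  R6 @ bar8.3: closes on M3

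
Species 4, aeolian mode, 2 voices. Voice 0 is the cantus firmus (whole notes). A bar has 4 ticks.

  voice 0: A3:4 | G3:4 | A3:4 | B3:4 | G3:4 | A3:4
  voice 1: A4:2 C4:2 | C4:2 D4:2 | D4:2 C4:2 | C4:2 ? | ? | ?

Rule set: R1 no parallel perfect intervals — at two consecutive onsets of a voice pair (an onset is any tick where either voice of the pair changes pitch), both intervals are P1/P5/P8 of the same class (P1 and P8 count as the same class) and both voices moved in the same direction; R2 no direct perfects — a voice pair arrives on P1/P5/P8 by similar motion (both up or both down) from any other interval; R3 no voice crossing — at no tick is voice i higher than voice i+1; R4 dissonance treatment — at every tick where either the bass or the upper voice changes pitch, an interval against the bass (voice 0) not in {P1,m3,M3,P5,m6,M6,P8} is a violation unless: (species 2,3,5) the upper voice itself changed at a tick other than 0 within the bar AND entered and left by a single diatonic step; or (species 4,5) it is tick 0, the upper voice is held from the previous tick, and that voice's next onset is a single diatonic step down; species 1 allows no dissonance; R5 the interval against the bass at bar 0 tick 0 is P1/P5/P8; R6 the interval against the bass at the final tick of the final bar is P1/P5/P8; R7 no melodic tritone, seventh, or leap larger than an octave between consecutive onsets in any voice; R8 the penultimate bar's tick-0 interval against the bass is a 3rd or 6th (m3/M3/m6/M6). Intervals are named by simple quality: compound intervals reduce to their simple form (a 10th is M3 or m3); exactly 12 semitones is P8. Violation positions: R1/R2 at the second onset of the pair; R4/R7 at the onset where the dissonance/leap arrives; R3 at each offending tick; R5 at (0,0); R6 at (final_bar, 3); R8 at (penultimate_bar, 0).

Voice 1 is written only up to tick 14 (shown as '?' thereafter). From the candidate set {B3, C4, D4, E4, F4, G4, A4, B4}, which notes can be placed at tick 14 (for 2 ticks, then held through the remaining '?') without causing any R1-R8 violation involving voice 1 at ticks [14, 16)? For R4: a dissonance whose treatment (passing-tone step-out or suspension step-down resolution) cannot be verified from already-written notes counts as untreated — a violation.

B3: legal
C4: legal
D4: legal
E4: violates R4
F4: violates R4
G4: legal
A4: violates R4
B4: violates R7

{B3, C4, D4, G4}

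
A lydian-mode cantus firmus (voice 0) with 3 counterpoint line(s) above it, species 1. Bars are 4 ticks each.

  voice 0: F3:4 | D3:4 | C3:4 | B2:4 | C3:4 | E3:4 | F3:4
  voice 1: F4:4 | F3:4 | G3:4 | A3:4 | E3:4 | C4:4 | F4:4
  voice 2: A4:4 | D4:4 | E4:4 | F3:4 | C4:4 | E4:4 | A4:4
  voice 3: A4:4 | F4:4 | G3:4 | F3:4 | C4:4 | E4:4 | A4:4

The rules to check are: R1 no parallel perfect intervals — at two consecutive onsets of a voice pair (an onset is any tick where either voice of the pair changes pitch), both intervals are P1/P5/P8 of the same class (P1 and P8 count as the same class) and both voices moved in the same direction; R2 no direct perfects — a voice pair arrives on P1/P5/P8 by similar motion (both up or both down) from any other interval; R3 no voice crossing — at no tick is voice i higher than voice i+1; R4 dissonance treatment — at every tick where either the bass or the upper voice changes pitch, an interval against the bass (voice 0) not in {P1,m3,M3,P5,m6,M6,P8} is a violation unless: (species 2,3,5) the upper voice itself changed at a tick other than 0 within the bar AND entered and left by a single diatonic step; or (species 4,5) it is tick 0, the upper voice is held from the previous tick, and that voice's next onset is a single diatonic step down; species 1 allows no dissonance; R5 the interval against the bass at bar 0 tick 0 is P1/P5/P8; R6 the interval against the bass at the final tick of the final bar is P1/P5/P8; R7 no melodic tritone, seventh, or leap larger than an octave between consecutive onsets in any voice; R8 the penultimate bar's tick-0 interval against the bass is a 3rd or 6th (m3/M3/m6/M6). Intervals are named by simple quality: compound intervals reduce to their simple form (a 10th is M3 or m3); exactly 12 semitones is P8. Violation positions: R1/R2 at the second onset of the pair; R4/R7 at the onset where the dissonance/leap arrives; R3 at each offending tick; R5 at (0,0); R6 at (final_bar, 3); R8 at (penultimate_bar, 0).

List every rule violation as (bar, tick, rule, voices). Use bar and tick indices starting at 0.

bar 0: v0=F3 v1=F4 v2=A4 v3=A4 downbeat M3
bar 1: v0=D3 v1=F3 v2=D4 v3=F4 downbeat m3
bar 2: v0=C3 v1=G3 v2=E4 v3=G3 downbeat P5
bar 3: v0=B2 v1=A3 v2=F3 v3=F3 downbeat TT
bar 4: v0=C3 v1=E3 v2=C4 v3=C4 downbeat P8
bar 5: v0=E3 v1=C4 v2=E4 v3=E4 downbeat P8
bar 6: v0=F3 v1=F4 v2=A4 v3=A4 downbeat M3
  -> R5 @ bar 0 tick 0 v(0, 2): opens on M3
  -> R5 @ bar 0 tick 0 v(0, 3): opens on M3
  -> R2 @ bar 1 tick 0 v(0, 2): F3/A4 M3 -> D3/D4 P8 similar
  -> R2 @ bar 1 tick 0 v(1, 3): F4/A4 M3 -> F3/F4 P8 similar
  -> R2 @ bar 2 tick 0 v(0, 3): D3/F4 m3 -> C3/G3 P5 similar
  -> R3 @ bar 2 tick 0 v(2, 3): E4 above G3
  -> R7 @ bar 2 tick 0 v(3,): F4->G3 leap 10st
  -> R3 @ bar 2 tick 1 v(2, 3): E4 above G3
  -> R3 @ bar 2 tick 2 v(2, 3): E4 above G3
  -> R3 @ bar 2 tick 3 v(2, 3): E4 above G3
  -> R2 @ bar 3 tick 0 v(2, 3): E4/G3 M6 -> F3/F3 P1 similar
  -> R3 @ bar 3 tick 0 v(1, 2): A3 above F3
  -> R4 @ bar 3 tick 0 v(0, 1): B2/A3 m7 untreated
  -> R4 @ bar 3 tick 0 v(0, 2): B2/F3 TT untreated
  -> R4 @ bar 3 tick 0 v(0, 3): B2/F3 TT untreated
  -> R7 @ bar 3 tick 0 v(2,): E4->F3 leap 11st
  -> R3 @ bar 3 tick 1 v(1, 2): A3 above F3
  -> R3 @ bar 3 tick 2 v(1, 2): A3 above F3
  -> R3 @ bar 3 tick 3 v(1, 2): A3 above F3
  -> R1 @ bar 4 tick 0 v(2, 3): F3/F3 P1 -> C4/C4 P1 similar
  -> R2 @ bar 4 tick 0 v(0, 2): B2/F3 TT -> C3/C4 P8 similar
  -> R2 @ bar 4 tick 0 v(0, 3): B2/F3 TT -> C3/C4 P8 similar
  -> R1 @ bar 5 tick 0 v(0, 2): C3/C4 P8 -> E3/E4 P8 similar
  -> R1 @ bar 5 tick 0 v(0, 3): C3/C4 P8 -> E3/E4 P8 similar
  -> R1 @ bar 5 tick 0 v(2, 3): C4/C4 P1 -> E4/E4 P1 similar
  -> R8 @ bar 5 tick 0 v(0, 2): penult P8 not 3rd/6th
  -> R8 @ bar 5 tick 0 v(0, 3): penult P8 not 3rd/6th
  -> R1 @ bar 6 tick 0 v(2, 3): E4/E4 P1 -> A4/A4 P1 similar
  -> R2 @ bar 6 tick 0 v(0, 1): E3/C4 m6 -> F3/F4 P8 similar
  -> R6 @ bar 6 tick 3 v(0, 2): closes on M3
  -> R6 @ bar 6 tick 3 v(0, 3): closes on M3

(0, 0, R5, (0, 2))
(0, 0, R5, (0, 3))
(1, 0, R2, (0, 2))
(1, 0, R2, (1, 3))
(2, 0, R2, (0, 3))
(2, 0, R3, (2, 3))
(2, 0, R7, (3,))
(2, 1, R3, (2, 3))
(2, 2, R3, (2, 3))
(2, 3, R3, (2, 3))
(3, 0, R2, (2, 3))
(3, 0, R3, (1, 2))
(3, 0, R4, (0, 1))
(3, 0, R4, (0, 2))
(3, 0, R4, (0, 3))
(3, 0, R7, (2,))
(3, 1, R3, (1, 2))
(3, 2, R3, (1, 2))
(3, 3, R3, (1, 2))
(4, 0, R1, (2, 3))
(4, 0, R2, (0, 2))
(4, 0, R2, (0, 3))
(5, 0, R1, (0, 2))
(5, 0, R1, (0, 3))
(5, 0, R1, (2, 3))
(5, 0, R8, (0, 2))
(5, 0, R8, (0, 3))
(6, 0, R1, (2, 3))
(6, 0, R2, (0, 1))
(6, 3, R6, (0, 2))
(6, 3, R6, (0, 3))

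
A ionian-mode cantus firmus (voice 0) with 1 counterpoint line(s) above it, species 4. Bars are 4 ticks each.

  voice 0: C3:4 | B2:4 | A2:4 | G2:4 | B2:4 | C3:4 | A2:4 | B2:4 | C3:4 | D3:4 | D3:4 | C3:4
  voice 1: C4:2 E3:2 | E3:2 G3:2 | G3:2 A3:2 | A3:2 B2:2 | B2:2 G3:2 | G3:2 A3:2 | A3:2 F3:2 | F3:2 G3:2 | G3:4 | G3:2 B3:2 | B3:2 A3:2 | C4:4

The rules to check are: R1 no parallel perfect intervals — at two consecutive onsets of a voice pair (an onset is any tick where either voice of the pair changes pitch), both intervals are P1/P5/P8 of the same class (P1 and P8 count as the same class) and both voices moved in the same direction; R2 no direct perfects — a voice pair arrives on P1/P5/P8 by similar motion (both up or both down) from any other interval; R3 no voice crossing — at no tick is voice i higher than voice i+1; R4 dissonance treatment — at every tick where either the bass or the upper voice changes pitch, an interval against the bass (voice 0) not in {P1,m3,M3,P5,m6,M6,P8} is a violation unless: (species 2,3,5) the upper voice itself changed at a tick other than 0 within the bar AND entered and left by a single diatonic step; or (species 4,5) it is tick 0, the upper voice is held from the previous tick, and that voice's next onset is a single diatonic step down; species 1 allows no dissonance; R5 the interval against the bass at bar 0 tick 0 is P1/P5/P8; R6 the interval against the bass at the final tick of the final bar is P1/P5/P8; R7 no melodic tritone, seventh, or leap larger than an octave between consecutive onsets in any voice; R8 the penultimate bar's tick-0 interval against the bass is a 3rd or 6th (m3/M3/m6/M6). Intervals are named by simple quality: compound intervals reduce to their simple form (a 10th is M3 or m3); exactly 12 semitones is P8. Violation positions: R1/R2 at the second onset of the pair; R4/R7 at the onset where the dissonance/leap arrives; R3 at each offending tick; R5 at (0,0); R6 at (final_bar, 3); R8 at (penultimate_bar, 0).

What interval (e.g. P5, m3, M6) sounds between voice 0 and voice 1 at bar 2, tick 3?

P8

voice 0=A2 voice 1=A3 -> P8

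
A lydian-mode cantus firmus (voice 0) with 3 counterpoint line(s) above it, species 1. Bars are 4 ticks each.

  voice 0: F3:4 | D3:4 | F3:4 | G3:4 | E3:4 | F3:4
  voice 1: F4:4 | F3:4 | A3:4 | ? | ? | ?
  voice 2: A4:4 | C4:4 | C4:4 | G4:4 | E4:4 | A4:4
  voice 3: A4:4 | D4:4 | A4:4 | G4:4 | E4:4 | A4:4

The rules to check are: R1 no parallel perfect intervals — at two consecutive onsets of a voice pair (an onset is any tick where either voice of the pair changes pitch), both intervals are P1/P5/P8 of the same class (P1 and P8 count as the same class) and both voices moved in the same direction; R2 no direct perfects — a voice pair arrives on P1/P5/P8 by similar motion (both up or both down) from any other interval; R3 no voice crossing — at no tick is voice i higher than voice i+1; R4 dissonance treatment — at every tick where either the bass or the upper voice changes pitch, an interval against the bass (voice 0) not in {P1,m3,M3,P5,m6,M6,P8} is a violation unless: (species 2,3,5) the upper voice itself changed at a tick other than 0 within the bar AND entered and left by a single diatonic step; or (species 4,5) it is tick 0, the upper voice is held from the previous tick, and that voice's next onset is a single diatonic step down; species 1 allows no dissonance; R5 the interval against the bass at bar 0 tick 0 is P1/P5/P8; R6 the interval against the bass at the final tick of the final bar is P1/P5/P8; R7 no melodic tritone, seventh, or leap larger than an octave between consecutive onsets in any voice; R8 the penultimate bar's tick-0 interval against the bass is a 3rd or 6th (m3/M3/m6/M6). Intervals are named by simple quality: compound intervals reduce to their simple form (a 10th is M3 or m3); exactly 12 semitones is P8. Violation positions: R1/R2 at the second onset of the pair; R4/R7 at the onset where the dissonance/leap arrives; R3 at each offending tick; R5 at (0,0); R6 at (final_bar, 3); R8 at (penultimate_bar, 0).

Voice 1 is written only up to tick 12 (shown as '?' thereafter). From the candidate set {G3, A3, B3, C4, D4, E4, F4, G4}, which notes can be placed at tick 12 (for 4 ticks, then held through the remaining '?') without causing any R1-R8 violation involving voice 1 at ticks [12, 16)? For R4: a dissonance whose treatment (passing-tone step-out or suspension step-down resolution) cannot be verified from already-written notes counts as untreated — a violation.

G3: violates R1
A3: violates R4
B3: legal
C4: violates R2,R4
D4: violates R2
E4: legal
F4: violates R4
G4: violates R2,R7

{B3, E4}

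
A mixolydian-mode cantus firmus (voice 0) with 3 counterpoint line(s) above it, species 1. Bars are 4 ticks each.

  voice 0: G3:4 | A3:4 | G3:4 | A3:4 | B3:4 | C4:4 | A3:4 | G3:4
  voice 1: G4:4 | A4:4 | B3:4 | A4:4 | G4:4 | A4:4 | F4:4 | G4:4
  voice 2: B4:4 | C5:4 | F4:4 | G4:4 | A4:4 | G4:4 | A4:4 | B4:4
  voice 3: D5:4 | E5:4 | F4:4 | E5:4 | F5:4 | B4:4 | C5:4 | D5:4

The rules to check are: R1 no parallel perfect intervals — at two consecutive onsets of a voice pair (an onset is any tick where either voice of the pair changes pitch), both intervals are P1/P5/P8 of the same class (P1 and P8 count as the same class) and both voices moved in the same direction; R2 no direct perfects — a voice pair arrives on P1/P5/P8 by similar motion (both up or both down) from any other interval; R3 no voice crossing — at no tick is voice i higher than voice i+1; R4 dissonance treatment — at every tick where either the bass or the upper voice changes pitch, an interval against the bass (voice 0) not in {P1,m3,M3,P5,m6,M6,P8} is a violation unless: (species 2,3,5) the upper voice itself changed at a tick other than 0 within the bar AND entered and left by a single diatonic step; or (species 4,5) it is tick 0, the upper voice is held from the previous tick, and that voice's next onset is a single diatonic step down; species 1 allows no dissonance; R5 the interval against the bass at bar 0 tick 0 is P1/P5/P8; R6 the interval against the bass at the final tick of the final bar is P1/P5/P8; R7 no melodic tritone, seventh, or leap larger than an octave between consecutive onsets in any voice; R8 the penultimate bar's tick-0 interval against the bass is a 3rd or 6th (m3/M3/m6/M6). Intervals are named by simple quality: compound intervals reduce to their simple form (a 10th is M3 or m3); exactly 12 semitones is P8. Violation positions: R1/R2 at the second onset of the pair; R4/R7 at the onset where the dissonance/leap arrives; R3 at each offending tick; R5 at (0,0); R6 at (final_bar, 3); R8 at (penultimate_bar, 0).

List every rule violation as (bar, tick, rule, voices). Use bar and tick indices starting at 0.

(0, 0, R5, (0, 2))
(1, 0, R1, (0, 1))
(1, 0, R1, (0, 3))
(1, 0, R1, (1, 3))
(2, 0, R2, (2, 3))
(2, 0, R4, (0, 2))
(2, 0, R4, (0, 3))
(2, 0, R7, (1,))
(2, 0, R7, (3,))
(3, 0, R2, (0, 1))
(3, 0, R2, (0, 3))
(3, 0, R2, (1, 3))
(3, 0, R3, (1, 2))
(3, 0, R4, (0, 2))
(3, 0, R7, (1,))
(3, 0, R7, (3,))
(3, 1, R3, (1, 2))
(3, 2, R3, (1, 2))
(3, 3, R3, (1, 2))
(4, 0, R4, (0, 2))
(4, 0, R4, (0, 3))
(5, 0, R3, (1, 2))
(5, 0, R4, (0, 3))
(5, 0, R7, (3,))
(5, 1, R3, (1, 2))
(5, 2, R3, (1, 2))
(5, 3, R3, (1, 2))
(6, 0, R8, (0, 2))
(7, 0, R1, (1, 3))
(7, 3, R6, (0, 2))

bar 0: v0=G3 v1=G4 v2=B4 v3=D5 downbeat P5
bar 1: v0=A3 v1=A4 v2=C5 v3=E5 downbeat P5
bar 2: v0=G3 v1=B3 v2=F4 v3=F4 downbeat m7
bar 3: v0=A3 v1=A4 v2=G4 v3=E5 downbeat P5
bar 4: v0=B3 v1=G4 v2=A4 v3=F5 downbeat TT
bar 5: v0=C4 v1=A4 v2=G4 v3=B4 downbeat M7
bar 6: v0=A3 v1=F4 v2=A4 v3=C5 downbeat m3
bar 7: v0=G3 v1=G4 v2=B4 v3=D5 downbeat P5
  -> R5 @ bar 0 tick 0 v(0, 2): opens on M3
  -> R1 @ bar 1 tick 0 v(0, 1): G3/G4 P8 -> A3/A4 P8 similar
  -> R1 @ bar 1 tick 0 v(0, 3): G3/D5 P5 -> A3/E5 P5 similar
  -> R1 @ bar 1 tick 0 v(1, 3): G4/D5 P5 -> A4/E5 P5 similar
  -> R2 @ bar 2 tick 0 v(2, 3): C5/E5 M3 -> F4/F4 P1 similar
  -> R4 @ bar 2 tick 0 v(0, 2): G3/F4 m7 untreated
  -> R4 @ bar 2 tick 0 v(0, 3): G3/F4 m7 untreated
  -> R7 @ bar 2 tick 0 v(1,): A4->B3 leap 10st
  -> R7 @ bar 2 tick 0 v(3,): E5->F4 leap 11st
  -> R2 @ bar 3 tick 0 v(0, 1): G3/B3 M3 -> A3/A4 P8 similar
  -> R2 @ bar 3 tick 0 v(0, 3): G3/F4 m7 -> A3/E5 P5 similar
  -> R2 @ bar 3 tick 0 v(1, 3): B3/F4 TT -> A4/E5 P5 similar
  -> R3 @ bar 3 tick 0 v(1, 2): A4 above G4
  -> R4 @ bar 3 tick 0 v(0, 2): A3/G4 m7 untreated
  -> R7 @ bar 3 tick 0 v(1,): B3->A4 leap 10st
  -> R7 @ bar 3 tick 0 v(3,): F4->E5 leap 11st
  -> R3 @ bar 3 tick 1 v(1, 2): A4 above G4
  -> R3 @ bar 3 tick 2 v(1, 2): A4 above G4
  -> R3 @ bar 3 tick 3 v(1, 2): A4 above G4
  -> R4 @ bar 4 tick 0 v(0, 2): B3/A4 m7 untreated
  -> R4 @ bar 4 tick 0 v(0, 3): B3/F5 TT untreated
  -> R3 @ bar 5 tick 0 v(1, 2): A4 above G4
  -> R4 @ bar 5 tick 0 v(0, 3): C4/B4 M7 untreated
  -> R7 @ bar 5 tick 0 v(3,): F5->B4 leap 6st
  -> R3 @ bar 5 tick 1 v(1, 2): A4 above G4
  -> R3 @ bar 5 tick 2 v(1, 2): A4 above G4
  -> R3 @ bar 5 tick 3 v(1, 2): A4 above G4
  -> R8 @ bar 6 tick 0 v(0, 2): penult P8 not 3rd/6th
  -> R1 @ bar 7 tick 0 v(1, 3): F4/C5 P5 -> G4/D5 P5 similar
  -> R6 @ bar 7 tick 3 v(0, 2): closes on M3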